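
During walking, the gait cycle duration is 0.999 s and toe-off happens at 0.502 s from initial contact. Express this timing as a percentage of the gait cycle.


pct = (event_time / cycle_time) * 100
pct = (0.502 / 0.999) * 100
ratio = 0.5025
pct = 50.2503


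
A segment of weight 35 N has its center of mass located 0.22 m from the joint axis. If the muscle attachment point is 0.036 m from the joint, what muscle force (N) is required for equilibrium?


F_muscle = W * d_load / d_muscle
F_muscle = 35 * 0.22 / 0.036
Numerator = 7.7000
F_muscle = 213.8889


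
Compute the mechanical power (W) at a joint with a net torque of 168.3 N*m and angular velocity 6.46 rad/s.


P = M * omega
P = 168.3 * 6.46
P = 1087.2180


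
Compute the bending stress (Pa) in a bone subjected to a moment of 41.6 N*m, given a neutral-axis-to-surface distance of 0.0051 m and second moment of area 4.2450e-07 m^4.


sigma = M * c / I
sigma = 41.6 * 0.0051 / 4.2450e-07
M * c = 0.2122
sigma = 499787.9859


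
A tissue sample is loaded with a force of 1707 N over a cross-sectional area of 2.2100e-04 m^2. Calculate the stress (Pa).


stress = F / A
stress = 1707 / 2.2100e-04
stress = 7.7240e+06


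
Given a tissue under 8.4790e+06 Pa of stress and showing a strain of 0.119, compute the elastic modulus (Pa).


E = stress / strain
E = 8.4790e+06 / 0.119
E = 7.1252e+07


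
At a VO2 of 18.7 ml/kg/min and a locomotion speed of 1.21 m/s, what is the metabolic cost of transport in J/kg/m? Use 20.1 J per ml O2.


Power per kg = VO2 * 20.1 / 60
Power per kg = 18.7 * 20.1 / 60 = 6.2645 W/kg
Cost = power_per_kg / speed
Cost = 6.2645 / 1.21
Cost = 5.1773


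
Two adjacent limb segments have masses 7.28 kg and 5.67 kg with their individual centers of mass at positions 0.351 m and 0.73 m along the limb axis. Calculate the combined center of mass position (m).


COM = (m1*x1 + m2*x2) / (m1 + m2)
COM = (7.28*0.351 + 5.67*0.73) / (7.28 + 5.67)
Numerator = 6.6944
Denominator = 12.9500
COM = 0.5169


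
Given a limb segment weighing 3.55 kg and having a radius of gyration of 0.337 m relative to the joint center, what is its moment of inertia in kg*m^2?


I = m * k^2
I = 3.55 * 0.337^2
k^2 = 0.1136
I = 0.4032


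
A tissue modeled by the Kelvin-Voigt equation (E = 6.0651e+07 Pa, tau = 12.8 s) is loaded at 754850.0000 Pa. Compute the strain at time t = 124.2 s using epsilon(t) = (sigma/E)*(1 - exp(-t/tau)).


epsilon(t) = (sigma/E) * (1 - exp(-t/tau))
sigma/E = 754850.0000 / 6.0651e+07 = 0.0124
exp(-t/tau) = exp(-124.2 / 12.8) = 6.1092e-05
epsilon = 0.0124 * (1 - 6.1092e-05)
epsilon = 0.0124


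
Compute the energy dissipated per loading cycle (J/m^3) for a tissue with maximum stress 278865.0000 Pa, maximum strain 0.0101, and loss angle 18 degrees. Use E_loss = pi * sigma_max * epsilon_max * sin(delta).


E_loss = pi * sigma_max * epsilon_max * sin(delta)
delta = 18 deg = 0.3142 rad
sin(delta) = 0.3090
E_loss = pi * 278865.0000 * 0.0101 * 0.3090
E_loss = 2734.3092


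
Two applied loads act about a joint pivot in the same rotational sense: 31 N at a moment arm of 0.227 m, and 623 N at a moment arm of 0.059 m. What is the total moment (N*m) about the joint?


M = F1 * d1 + F2 * d2
M = 31 * 0.227 + 623 * 0.059
M = 7.0370 + 36.7570
M = 43.7940


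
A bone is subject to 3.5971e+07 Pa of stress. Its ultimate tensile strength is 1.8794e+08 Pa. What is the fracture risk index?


FRI = applied / ultimate
FRI = 3.5971e+07 / 1.8794e+08
FRI = 0.1914


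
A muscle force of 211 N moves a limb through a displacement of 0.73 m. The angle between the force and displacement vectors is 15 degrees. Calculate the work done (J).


W = F * d * cos(theta)
theta = 15 deg = 0.2618 rad
cos(theta) = 0.9659
W = 211 * 0.73 * 0.9659
W = 148.7816


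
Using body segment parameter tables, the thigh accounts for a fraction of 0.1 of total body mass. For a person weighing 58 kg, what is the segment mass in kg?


m_segment = body_mass * fraction
m_segment = 58 * 0.1
m_segment = 5.8000


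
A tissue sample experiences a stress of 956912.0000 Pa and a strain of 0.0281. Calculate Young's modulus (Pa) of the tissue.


E = stress / strain
E = 956912.0000 / 0.0281
E = 3.4054e+07


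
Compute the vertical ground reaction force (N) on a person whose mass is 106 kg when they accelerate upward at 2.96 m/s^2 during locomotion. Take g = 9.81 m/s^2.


GRF = m * (g + a)
GRF = 106 * (9.81 + 2.96)
GRF = 106 * 12.7700
GRF = 1353.6200


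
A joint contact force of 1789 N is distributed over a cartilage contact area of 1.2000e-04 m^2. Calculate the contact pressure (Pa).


P = F / A
P = 1789 / 1.2000e-04
P = 1.4908e+07


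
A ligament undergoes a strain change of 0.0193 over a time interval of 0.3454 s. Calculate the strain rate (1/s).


strain_rate = delta_strain / delta_t
strain_rate = 0.0193 / 0.3454
strain_rate = 0.0559


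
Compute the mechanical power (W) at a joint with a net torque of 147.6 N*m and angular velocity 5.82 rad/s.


P = M * omega
P = 147.6 * 5.82
P = 859.0320


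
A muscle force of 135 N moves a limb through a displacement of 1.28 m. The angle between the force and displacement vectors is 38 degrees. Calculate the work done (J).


W = F * d * cos(theta)
theta = 38 deg = 0.6632 rad
cos(theta) = 0.7880
W = 135 * 1.28 * 0.7880
W = 136.1683


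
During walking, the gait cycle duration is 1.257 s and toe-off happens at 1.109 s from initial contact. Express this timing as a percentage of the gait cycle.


pct = (event_time / cycle_time) * 100
pct = (1.109 / 1.257) * 100
ratio = 0.8823
pct = 88.2259


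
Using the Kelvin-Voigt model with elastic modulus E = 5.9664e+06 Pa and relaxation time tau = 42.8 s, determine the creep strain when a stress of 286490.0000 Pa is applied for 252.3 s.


epsilon(t) = (sigma/E) * (1 - exp(-t/tau))
sigma/E = 286490.0000 / 5.9664e+06 = 0.0480
exp(-t/tau) = exp(-252.3 / 42.8) = 0.0028
epsilon = 0.0480 * (1 - 0.0028)
epsilon = 0.0479


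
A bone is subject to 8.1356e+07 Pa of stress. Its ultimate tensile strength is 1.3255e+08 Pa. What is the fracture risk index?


FRI = applied / ultimate
FRI = 8.1356e+07 / 1.3255e+08
FRI = 0.6138


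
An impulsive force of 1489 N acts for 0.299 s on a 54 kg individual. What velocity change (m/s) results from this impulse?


J = F * dt = 1489 * 0.299 = 445.2110 N*s
delta_v = J / m
delta_v = 445.2110 / 54
delta_v = 8.2446


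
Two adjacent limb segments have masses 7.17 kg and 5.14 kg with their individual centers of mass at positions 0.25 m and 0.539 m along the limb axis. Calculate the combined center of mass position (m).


COM = (m1*x1 + m2*x2) / (m1 + m2)
COM = (7.17*0.25 + 5.14*0.539) / (7.17 + 5.14)
Numerator = 4.5630
Denominator = 12.3100
COM = 0.3707


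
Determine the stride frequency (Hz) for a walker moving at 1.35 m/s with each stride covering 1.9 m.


f = v / stride_length
f = 1.35 / 1.9
f = 0.7105


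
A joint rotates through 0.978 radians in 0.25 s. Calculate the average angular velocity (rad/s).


omega = delta_theta / delta_t
omega = 0.978 / 0.25
omega = 3.9120


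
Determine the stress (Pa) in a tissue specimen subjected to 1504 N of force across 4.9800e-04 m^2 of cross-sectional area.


stress = F / A
stress = 1504 / 4.9800e-04
stress = 3.0201e+06


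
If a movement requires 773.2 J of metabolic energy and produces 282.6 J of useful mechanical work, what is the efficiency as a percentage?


eta = (W_mech / E_meta) * 100
eta = (282.6 / 773.2) * 100
ratio = 0.3655
eta = 36.5494


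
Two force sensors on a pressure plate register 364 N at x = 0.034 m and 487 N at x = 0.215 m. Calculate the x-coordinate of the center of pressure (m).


COP_x = (F1*x1 + F2*x2) / (F1 + F2)
COP_x = (364*0.034 + 487*0.215) / (364 + 487)
Numerator = 117.0810
Denominator = 851
COP_x = 0.1376


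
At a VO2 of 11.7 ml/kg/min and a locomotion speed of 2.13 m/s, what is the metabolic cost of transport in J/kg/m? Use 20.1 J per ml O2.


Power per kg = VO2 * 20.1 / 60
Power per kg = 11.7 * 20.1 / 60 = 3.9195 W/kg
Cost = power_per_kg / speed
Cost = 3.9195 / 2.13
Cost = 1.8401


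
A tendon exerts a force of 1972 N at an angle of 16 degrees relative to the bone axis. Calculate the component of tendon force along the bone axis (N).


F_eff = F_tendon * cos(theta)
theta = 16 deg = 0.2793 rad
cos(theta) = 0.9613
F_eff = 1972 * 0.9613
F_eff = 1895.6081


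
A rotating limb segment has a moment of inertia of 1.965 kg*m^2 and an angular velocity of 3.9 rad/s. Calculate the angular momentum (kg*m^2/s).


L = I * omega
L = 1.965 * 3.9
L = 7.6635


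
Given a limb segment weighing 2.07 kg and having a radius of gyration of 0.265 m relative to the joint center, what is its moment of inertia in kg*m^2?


I = m * k^2
I = 2.07 * 0.265^2
k^2 = 0.0702
I = 0.1454


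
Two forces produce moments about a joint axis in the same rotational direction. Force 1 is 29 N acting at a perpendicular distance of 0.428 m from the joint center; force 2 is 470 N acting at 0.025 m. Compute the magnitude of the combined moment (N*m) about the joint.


M = F1 * d1 + F2 * d2
M = 29 * 0.428 + 470 * 0.025
M = 12.4120 + 11.7500
M = 24.1620


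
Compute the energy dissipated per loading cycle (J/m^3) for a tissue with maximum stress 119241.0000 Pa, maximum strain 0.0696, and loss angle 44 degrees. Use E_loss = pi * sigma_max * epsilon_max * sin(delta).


E_loss = pi * sigma_max * epsilon_max * sin(delta)
delta = 44 deg = 0.7679 rad
sin(delta) = 0.6947
E_loss = pi * 119241.0000 * 0.0696 * 0.6947
E_loss = 18111.5657


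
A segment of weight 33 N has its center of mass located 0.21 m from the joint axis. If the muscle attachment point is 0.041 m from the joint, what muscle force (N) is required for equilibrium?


F_muscle = W * d_load / d_muscle
F_muscle = 33 * 0.21 / 0.041
Numerator = 6.9300
F_muscle = 169.0244


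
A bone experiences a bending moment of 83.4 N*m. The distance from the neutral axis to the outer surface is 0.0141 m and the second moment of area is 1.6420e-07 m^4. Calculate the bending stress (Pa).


sigma = M * c / I
sigma = 83.4 * 0.0141 / 1.6420e-07
M * c = 1.1759
sigma = 7.1616e+06


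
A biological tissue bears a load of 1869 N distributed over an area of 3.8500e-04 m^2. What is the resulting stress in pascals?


stress = F / A
stress = 1869 / 3.8500e-04
stress = 4.8545e+06


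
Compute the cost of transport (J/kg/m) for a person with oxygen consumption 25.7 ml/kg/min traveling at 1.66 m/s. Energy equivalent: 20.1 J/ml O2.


Power per kg = VO2 * 20.1 / 60
Power per kg = 25.7 * 20.1 / 60 = 8.6095 W/kg
Cost = power_per_kg / speed
Cost = 8.6095 / 1.66
Cost = 5.1864


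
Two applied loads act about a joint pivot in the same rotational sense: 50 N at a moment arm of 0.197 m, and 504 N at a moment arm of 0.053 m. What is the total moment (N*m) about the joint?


M = F1 * d1 + F2 * d2
M = 50 * 0.197 + 504 * 0.053
M = 9.8500 + 26.7120
M = 36.5620


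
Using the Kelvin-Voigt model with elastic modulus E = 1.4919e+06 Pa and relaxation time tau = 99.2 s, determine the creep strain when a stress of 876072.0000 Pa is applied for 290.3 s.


epsilon(t) = (sigma/E) * (1 - exp(-t/tau))
sigma/E = 876072.0000 / 1.4919e+06 = 0.5872
exp(-t/tau) = exp(-290.3 / 99.2) = 0.0536
epsilon = 0.5872 * (1 - 0.0536)
epsilon = 0.5558


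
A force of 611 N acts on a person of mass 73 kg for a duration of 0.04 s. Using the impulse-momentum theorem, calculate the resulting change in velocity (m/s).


J = F * dt = 611 * 0.04 = 24.4400 N*s
delta_v = J / m
delta_v = 24.4400 / 73
delta_v = 0.3348


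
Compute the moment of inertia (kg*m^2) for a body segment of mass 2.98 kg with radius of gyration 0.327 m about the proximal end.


I = m * k^2
I = 2.98 * 0.327^2
k^2 = 0.1069
I = 0.3186


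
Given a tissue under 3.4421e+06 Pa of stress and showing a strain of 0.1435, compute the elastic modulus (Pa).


E = stress / strain
E = 3.4421e+06 / 0.1435
E = 2.3987e+07


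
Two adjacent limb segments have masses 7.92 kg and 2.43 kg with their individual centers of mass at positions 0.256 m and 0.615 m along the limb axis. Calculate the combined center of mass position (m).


COM = (m1*x1 + m2*x2) / (m1 + m2)
COM = (7.92*0.256 + 2.43*0.615) / (7.92 + 2.43)
Numerator = 3.5220
Denominator = 10.3500
COM = 0.3403


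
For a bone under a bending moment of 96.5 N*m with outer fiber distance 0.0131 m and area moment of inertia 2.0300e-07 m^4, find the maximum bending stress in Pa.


sigma = M * c / I
sigma = 96.5 * 0.0131 / 2.0300e-07
M * c = 1.2642
sigma = 6.2273e+06


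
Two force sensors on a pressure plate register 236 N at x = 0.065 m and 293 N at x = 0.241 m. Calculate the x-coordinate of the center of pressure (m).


COP_x = (F1*x1 + F2*x2) / (F1 + F2)
COP_x = (236*0.065 + 293*0.241) / (236 + 293)
Numerator = 85.9530
Denominator = 529
COP_x = 0.1625


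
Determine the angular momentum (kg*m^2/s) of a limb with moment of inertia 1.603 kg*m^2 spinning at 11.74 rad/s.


L = I * omega
L = 1.603 * 11.74
L = 18.8192


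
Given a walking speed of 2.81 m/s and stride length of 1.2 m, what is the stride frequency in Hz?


f = v / stride_length
f = 2.81 / 1.2
f = 2.3417


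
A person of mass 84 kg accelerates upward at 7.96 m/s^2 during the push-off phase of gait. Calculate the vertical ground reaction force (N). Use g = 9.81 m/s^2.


GRF = m * (g + a)
GRF = 84 * (9.81 + 7.96)
GRF = 84 * 17.7700
GRF = 1492.6800


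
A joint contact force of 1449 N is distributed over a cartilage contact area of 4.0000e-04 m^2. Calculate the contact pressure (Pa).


P = F / A
P = 1449 / 4.0000e-04
P = 3.6225e+06


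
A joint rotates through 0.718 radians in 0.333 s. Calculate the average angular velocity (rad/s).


omega = delta_theta / delta_t
omega = 0.718 / 0.333
omega = 2.1562


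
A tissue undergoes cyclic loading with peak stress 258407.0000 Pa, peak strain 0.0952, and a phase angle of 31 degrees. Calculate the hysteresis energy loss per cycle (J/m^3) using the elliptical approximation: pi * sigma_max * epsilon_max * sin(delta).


E_loss = pi * sigma_max * epsilon_max * sin(delta)
delta = 31 deg = 0.5411 rad
sin(delta) = 0.5150
E_loss = pi * 258407.0000 * 0.0952 * 0.5150
E_loss = 39804.3404


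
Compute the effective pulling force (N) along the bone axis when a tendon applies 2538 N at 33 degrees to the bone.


F_eff = F_tendon * cos(theta)
theta = 33 deg = 0.5760 rad
cos(theta) = 0.8387
F_eff = 2538 * 0.8387
F_eff = 2128.5459


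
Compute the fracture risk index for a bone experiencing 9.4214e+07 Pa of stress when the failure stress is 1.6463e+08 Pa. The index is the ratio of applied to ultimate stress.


FRI = applied / ultimate
FRI = 9.4214e+07 / 1.6463e+08
FRI = 0.5723


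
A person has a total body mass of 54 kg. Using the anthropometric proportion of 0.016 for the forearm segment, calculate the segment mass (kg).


m_segment = body_mass * fraction
m_segment = 54 * 0.016
m_segment = 0.8640


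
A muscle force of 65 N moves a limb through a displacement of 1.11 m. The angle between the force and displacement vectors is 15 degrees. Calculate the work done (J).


W = F * d * cos(theta)
theta = 15 deg = 0.2618 rad
cos(theta) = 0.9659
W = 65 * 1.11 * 0.9659
W = 69.6915


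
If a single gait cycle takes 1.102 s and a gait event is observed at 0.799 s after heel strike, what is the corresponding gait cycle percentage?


pct = (event_time / cycle_time) * 100
pct = (0.799 / 1.102) * 100
ratio = 0.7250
pct = 72.5045


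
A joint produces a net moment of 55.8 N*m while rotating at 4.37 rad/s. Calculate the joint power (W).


P = M * omega
P = 55.8 * 4.37
P = 243.8460


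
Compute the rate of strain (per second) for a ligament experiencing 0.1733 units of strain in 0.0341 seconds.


strain_rate = delta_strain / delta_t
strain_rate = 0.1733 / 0.0341
strain_rate = 5.0821


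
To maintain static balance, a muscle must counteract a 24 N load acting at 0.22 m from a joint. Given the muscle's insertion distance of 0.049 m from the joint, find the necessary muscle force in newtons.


F_muscle = W * d_load / d_muscle
F_muscle = 24 * 0.22 / 0.049
Numerator = 5.2800
F_muscle = 107.7551


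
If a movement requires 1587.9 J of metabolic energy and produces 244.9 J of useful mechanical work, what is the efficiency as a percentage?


eta = (W_mech / E_meta) * 100
eta = (244.9 / 1587.9) * 100
ratio = 0.1542
eta = 15.4229


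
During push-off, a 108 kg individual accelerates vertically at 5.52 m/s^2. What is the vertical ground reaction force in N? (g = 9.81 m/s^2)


GRF = m * (g + a)
GRF = 108 * (9.81 + 5.52)
GRF = 108 * 15.3300
GRF = 1655.6400


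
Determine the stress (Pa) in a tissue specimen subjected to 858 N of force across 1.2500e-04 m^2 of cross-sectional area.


stress = F / A
stress = 858 / 1.2500e-04
stress = 6.8640e+06


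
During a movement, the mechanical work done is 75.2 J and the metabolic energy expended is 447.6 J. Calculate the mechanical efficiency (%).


eta = (W_mech / E_meta) * 100
eta = (75.2 / 447.6) * 100
ratio = 0.1680
eta = 16.8007


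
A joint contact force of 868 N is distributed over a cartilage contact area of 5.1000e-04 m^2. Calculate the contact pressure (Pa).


P = F / A
P = 868 / 5.1000e-04
P = 1.7020e+06


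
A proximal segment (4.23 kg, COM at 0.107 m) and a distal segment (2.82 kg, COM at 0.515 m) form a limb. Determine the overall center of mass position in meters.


COM = (m1*x1 + m2*x2) / (m1 + m2)
COM = (4.23*0.107 + 2.82*0.515) / (4.23 + 2.82)
Numerator = 1.9049
Denominator = 7.0500
COM = 0.2702


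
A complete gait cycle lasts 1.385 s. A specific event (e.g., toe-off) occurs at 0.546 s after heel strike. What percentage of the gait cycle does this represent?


pct = (event_time / cycle_time) * 100
pct = (0.546 / 1.385) * 100
ratio = 0.3942
pct = 39.4224


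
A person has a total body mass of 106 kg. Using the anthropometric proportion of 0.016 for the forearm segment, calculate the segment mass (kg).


m_segment = body_mass * fraction
m_segment = 106 * 0.016
m_segment = 1.6960


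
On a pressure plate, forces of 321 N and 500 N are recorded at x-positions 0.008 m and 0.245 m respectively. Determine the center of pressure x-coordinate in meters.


COP_x = (F1*x1 + F2*x2) / (F1 + F2)
COP_x = (321*0.008 + 500*0.245) / (321 + 500)
Numerator = 125.0680
Denominator = 821
COP_x = 0.1523


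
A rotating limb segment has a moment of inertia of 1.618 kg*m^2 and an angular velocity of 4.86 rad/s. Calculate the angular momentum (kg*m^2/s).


L = I * omega
L = 1.618 * 4.86
L = 7.8635


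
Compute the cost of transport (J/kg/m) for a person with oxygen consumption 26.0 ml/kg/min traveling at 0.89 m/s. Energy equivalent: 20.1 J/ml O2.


Power per kg = VO2 * 20.1 / 60
Power per kg = 26.0 * 20.1 / 60 = 8.7100 W/kg
Cost = power_per_kg / speed
Cost = 8.7100 / 0.89
Cost = 9.7865


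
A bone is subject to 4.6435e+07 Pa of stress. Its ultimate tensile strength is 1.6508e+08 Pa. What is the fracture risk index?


FRI = applied / ultimate
FRI = 4.6435e+07 / 1.6508e+08
FRI = 0.2813


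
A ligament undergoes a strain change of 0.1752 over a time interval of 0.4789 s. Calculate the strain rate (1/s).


strain_rate = delta_strain / delta_t
strain_rate = 0.1752 / 0.4789
strain_rate = 0.3658


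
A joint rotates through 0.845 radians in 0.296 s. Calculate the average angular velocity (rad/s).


omega = delta_theta / delta_t
omega = 0.845 / 0.296
omega = 2.8547


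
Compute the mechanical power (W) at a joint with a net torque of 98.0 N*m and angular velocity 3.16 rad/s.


P = M * omega
P = 98.0 * 3.16
P = 309.6800


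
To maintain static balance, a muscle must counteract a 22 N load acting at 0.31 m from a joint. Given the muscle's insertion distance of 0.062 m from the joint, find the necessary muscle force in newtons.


F_muscle = W * d_load / d_muscle
F_muscle = 22 * 0.31 / 0.062
Numerator = 6.8200
F_muscle = 110.0000


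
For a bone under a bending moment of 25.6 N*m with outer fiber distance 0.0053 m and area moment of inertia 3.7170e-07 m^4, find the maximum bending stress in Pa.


sigma = M * c / I
sigma = 25.6 * 0.0053 / 3.7170e-07
M * c = 0.1357
sigma = 365025.5582


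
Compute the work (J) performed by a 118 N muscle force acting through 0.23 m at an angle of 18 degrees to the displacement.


W = F * d * cos(theta)
theta = 18 deg = 0.3142 rad
cos(theta) = 0.9511
W = 118 * 0.23 * 0.9511
W = 25.8117


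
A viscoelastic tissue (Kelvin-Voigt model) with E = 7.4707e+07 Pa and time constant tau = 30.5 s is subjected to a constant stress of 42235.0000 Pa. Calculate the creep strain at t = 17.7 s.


epsilon(t) = (sigma/E) * (1 - exp(-t/tau))
sigma/E = 42235.0000 / 7.4707e+07 = 5.6534e-04
exp(-t/tau) = exp(-17.7 / 30.5) = 0.5597
epsilon = 5.6534e-04 * (1 - 0.5597)
epsilon = 2.4891e-04


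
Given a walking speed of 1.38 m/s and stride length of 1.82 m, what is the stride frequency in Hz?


f = v / stride_length
f = 1.38 / 1.82
f = 0.7582


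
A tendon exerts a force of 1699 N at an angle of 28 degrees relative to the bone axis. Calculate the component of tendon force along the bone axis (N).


F_eff = F_tendon * cos(theta)
theta = 28 deg = 0.4887 rad
cos(theta) = 0.8829
F_eff = 1699 * 0.8829
F_eff = 1500.1280


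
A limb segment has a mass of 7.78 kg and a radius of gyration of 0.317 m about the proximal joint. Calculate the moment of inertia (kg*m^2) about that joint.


I = m * k^2
I = 7.78 * 0.317^2
k^2 = 0.1005
I = 0.7818


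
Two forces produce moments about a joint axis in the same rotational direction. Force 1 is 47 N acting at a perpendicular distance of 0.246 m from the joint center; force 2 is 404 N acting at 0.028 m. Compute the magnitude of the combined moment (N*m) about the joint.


M = F1 * d1 + F2 * d2
M = 47 * 0.246 + 404 * 0.028
M = 11.5620 + 11.3120
M = 22.8740


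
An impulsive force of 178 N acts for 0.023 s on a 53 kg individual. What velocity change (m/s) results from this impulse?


J = F * dt = 178 * 0.023 = 4.0940 N*s
delta_v = J / m
delta_v = 4.0940 / 53
delta_v = 0.0772


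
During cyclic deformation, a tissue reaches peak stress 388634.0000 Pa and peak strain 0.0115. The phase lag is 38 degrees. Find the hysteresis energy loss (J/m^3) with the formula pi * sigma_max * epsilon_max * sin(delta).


E_loss = pi * sigma_max * epsilon_max * sin(delta)
delta = 38 deg = 0.6632 rad
sin(delta) = 0.6157
E_loss = pi * 388634.0000 * 0.0115 * 0.6157
E_loss = 8644.3130


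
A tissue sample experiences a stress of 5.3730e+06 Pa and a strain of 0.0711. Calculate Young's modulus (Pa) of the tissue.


E = stress / strain
E = 5.3730e+06 / 0.0711
E = 7.5570e+07


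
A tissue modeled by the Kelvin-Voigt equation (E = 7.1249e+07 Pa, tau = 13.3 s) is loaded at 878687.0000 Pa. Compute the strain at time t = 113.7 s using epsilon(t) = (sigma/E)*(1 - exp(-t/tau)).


epsilon(t) = (sigma/E) * (1 - exp(-t/tau))
sigma/E = 878687.0000 / 7.1249e+07 = 0.0123
exp(-t/tau) = exp(-113.7 / 13.3) = 1.9376e-04
epsilon = 0.0123 * (1 - 1.9376e-04)
epsilon = 0.0123


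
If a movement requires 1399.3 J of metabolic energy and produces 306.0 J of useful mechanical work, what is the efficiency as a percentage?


eta = (W_mech / E_meta) * 100
eta = (306.0 / 1399.3) * 100
ratio = 0.2187
eta = 21.8681


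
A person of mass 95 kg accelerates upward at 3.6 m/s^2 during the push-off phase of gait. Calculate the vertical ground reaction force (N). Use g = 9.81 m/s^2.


GRF = m * (g + a)
GRF = 95 * (9.81 + 3.6)
GRF = 95 * 13.4100
GRF = 1273.9500


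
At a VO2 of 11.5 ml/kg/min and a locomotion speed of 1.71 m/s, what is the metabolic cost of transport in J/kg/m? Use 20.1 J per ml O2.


Power per kg = VO2 * 20.1 / 60
Power per kg = 11.5 * 20.1 / 60 = 3.8525 W/kg
Cost = power_per_kg / speed
Cost = 3.8525 / 1.71
Cost = 2.2529


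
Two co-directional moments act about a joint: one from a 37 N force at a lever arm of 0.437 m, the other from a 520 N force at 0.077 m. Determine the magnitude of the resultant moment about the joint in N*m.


M = F1 * d1 + F2 * d2
M = 37 * 0.437 + 520 * 0.077
M = 16.1690 + 40.0400
M = 56.2090


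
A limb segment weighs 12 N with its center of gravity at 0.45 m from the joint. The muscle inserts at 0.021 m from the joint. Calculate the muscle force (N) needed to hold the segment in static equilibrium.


F_muscle = W * d_load / d_muscle
F_muscle = 12 * 0.45 / 0.021
Numerator = 5.4000
F_muscle = 257.1429


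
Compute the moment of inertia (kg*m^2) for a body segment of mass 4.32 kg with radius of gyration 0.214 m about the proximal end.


I = m * k^2
I = 4.32 * 0.214^2
k^2 = 0.0458
I = 0.1978


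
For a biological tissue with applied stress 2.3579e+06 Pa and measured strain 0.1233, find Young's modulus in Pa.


E = stress / strain
E = 2.3579e+06 / 0.1233
E = 1.9123e+07


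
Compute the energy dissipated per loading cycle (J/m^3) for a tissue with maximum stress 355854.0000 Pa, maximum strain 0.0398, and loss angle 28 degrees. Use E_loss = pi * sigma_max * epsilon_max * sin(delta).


E_loss = pi * sigma_max * epsilon_max * sin(delta)
delta = 28 deg = 0.4887 rad
sin(delta) = 0.4695
E_loss = pi * 355854.0000 * 0.0398 * 0.4695
E_loss = 20888.8287


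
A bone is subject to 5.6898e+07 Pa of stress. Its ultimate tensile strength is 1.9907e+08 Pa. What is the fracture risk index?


FRI = applied / ultimate
FRI = 5.6898e+07 / 1.9907e+08
FRI = 0.2858


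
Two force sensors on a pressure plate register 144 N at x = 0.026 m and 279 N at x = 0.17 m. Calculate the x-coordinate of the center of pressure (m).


COP_x = (F1*x1 + F2*x2) / (F1 + F2)
COP_x = (144*0.026 + 279*0.17) / (144 + 279)
Numerator = 51.1740
Denominator = 423
COP_x = 0.1210


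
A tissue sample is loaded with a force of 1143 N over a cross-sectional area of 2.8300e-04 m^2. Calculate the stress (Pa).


stress = F / A
stress = 1143 / 2.8300e-04
stress = 4.0389e+06


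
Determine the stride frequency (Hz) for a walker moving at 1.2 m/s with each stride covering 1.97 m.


f = v / stride_length
f = 1.2 / 1.97
f = 0.6091


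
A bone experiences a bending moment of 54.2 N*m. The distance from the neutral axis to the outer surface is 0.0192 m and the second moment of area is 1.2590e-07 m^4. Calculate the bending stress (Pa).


sigma = M * c / I
sigma = 54.2 * 0.0192 / 1.2590e-07
M * c = 1.0406
sigma = 8.2656e+06


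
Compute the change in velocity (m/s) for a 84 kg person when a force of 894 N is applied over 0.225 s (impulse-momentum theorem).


J = F * dt = 894 * 0.225 = 201.1500 N*s
delta_v = J / m
delta_v = 201.1500 / 84
delta_v = 2.3946


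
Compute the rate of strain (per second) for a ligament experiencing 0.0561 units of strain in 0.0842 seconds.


strain_rate = delta_strain / delta_t
strain_rate = 0.0561 / 0.0842
strain_rate = 0.6663


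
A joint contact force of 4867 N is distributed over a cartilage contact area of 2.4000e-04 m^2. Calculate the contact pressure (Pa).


P = F / A
P = 4867 / 2.4000e-04
P = 2.0279e+07


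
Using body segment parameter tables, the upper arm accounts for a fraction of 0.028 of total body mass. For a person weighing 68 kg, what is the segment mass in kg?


m_segment = body_mass * fraction
m_segment = 68 * 0.028
m_segment = 1.9040


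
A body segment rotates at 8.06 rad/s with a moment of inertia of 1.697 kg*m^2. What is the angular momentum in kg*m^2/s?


L = I * omega
L = 1.697 * 8.06
L = 13.6778


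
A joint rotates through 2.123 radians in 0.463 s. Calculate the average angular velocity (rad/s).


omega = delta_theta / delta_t
omega = 2.123 / 0.463
omega = 4.5853


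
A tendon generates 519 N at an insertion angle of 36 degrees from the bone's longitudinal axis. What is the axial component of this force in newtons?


F_eff = F_tendon * cos(theta)
theta = 36 deg = 0.6283 rad
cos(theta) = 0.8090
F_eff = 519 * 0.8090
F_eff = 419.8798


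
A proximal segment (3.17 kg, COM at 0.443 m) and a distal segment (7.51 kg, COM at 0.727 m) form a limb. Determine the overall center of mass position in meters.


COM = (m1*x1 + m2*x2) / (m1 + m2)
COM = (3.17*0.443 + 7.51*0.727) / (3.17 + 7.51)
Numerator = 6.8641
Denominator = 10.6800
COM = 0.6427


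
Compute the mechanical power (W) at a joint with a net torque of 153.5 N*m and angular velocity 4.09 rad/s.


P = M * omega
P = 153.5 * 4.09
P = 627.8150


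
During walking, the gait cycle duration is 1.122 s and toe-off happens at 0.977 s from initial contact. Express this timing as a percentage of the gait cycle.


pct = (event_time / cycle_time) * 100
pct = (0.977 / 1.122) * 100
ratio = 0.8708
pct = 87.0766


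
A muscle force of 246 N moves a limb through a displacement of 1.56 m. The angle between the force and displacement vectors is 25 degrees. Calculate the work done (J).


W = F * d * cos(theta)
theta = 25 deg = 0.4363 rad
cos(theta) = 0.9063
W = 246 * 1.56 * 0.9063
W = 347.8047


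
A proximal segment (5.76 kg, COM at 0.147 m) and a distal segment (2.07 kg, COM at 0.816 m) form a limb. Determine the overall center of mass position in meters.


COM = (m1*x1 + m2*x2) / (m1 + m2)
COM = (5.76*0.147 + 2.07*0.816) / (5.76 + 2.07)
Numerator = 2.5358
Denominator = 7.8300
COM = 0.3239


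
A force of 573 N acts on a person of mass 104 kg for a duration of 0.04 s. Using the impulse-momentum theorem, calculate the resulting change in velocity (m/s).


J = F * dt = 573 * 0.04 = 22.9200 N*s
delta_v = J / m
delta_v = 22.9200 / 104
delta_v = 0.2204


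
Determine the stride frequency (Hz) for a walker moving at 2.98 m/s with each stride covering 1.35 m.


f = v / stride_length
f = 2.98 / 1.35
f = 2.2074


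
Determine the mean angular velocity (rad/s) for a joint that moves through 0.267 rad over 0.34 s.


omega = delta_theta / delta_t
omega = 0.267 / 0.34
omega = 0.7853


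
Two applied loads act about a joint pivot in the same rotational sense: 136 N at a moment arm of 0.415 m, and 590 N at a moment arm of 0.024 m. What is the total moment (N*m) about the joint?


M = F1 * d1 + F2 * d2
M = 136 * 0.415 + 590 * 0.024
M = 56.4400 + 14.1600
M = 70.6000


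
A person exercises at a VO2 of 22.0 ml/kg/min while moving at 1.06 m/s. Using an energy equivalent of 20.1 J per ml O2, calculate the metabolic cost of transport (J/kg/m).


Power per kg = VO2 * 20.1 / 60
Power per kg = 22.0 * 20.1 / 60 = 7.3700 W/kg
Cost = power_per_kg / speed
Cost = 7.3700 / 1.06
Cost = 6.9528


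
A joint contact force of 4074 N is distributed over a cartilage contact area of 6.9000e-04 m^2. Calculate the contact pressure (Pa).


P = F / A
P = 4074 / 6.9000e-04
P = 5.9043e+06


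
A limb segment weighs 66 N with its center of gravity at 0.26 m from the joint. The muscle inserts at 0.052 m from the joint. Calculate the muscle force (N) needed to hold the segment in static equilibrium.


F_muscle = W * d_load / d_muscle
F_muscle = 66 * 0.26 / 0.052
Numerator = 17.1600
F_muscle = 330.0000


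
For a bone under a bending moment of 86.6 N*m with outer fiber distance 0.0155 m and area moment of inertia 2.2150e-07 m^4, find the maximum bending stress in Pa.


sigma = M * c / I
sigma = 86.6 * 0.0155 / 2.2150e-07
M * c = 1.3423
sigma = 6.0600e+06


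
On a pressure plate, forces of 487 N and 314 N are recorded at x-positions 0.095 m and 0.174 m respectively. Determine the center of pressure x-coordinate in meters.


COP_x = (F1*x1 + F2*x2) / (F1 + F2)
COP_x = (487*0.095 + 314*0.174) / (487 + 314)
Numerator = 100.9010
Denominator = 801
COP_x = 0.1260


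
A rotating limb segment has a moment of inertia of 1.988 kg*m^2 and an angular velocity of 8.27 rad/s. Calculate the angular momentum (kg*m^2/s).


L = I * omega
L = 1.988 * 8.27
L = 16.4408


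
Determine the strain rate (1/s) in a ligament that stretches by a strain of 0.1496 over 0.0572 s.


strain_rate = delta_strain / delta_t
strain_rate = 0.1496 / 0.0572
strain_rate = 2.6154


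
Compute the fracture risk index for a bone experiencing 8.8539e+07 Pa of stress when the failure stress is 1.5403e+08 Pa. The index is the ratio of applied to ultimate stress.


FRI = applied / ultimate
FRI = 8.8539e+07 / 1.5403e+08
FRI = 0.5748


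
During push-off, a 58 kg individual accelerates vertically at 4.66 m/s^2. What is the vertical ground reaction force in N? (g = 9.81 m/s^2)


GRF = m * (g + a)
GRF = 58 * (9.81 + 4.66)
GRF = 58 * 14.4700
GRF = 839.2600


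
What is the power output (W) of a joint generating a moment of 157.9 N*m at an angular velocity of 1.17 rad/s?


P = M * omega
P = 157.9 * 1.17
P = 184.7430


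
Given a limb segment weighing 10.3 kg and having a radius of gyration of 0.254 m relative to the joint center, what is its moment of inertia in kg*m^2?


I = m * k^2
I = 10.3 * 0.254^2
k^2 = 0.0645
I = 0.6645


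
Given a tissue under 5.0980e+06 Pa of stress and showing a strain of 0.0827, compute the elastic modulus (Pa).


E = stress / strain
E = 5.0980e+06 / 0.0827
E = 6.1644e+07


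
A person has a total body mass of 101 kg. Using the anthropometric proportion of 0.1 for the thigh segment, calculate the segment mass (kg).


m_segment = body_mass * fraction
m_segment = 101 * 0.1
m_segment = 10.1000


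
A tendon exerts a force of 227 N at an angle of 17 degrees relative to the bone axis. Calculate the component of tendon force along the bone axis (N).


F_eff = F_tendon * cos(theta)
theta = 17 deg = 0.2967 rad
cos(theta) = 0.9563
F_eff = 227 * 0.9563
F_eff = 217.0812


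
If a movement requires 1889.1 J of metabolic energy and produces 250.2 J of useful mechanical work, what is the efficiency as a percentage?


eta = (W_mech / E_meta) * 100
eta = (250.2 / 1889.1) * 100
ratio = 0.1324
eta = 13.2444


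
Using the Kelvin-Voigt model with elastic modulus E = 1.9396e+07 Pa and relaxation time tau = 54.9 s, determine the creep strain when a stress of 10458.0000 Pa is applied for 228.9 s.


epsilon(t) = (sigma/E) * (1 - exp(-t/tau))
sigma/E = 10458.0000 / 1.9396e+07 = 5.3918e-04
exp(-t/tau) = exp(-228.9 / 54.9) = 0.0155
epsilon = 5.3918e-04 * (1 - 0.0155)
epsilon = 5.3085e-04


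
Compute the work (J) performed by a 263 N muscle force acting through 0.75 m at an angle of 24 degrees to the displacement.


W = F * d * cos(theta)
theta = 24 deg = 0.4189 rad
cos(theta) = 0.9135
W = 263 * 0.75 * 0.9135
W = 180.1968


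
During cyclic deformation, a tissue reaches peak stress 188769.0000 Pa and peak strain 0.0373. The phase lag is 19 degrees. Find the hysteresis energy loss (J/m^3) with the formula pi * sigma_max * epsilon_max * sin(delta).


E_loss = pi * sigma_max * epsilon_max * sin(delta)
delta = 19 deg = 0.3316 rad
sin(delta) = 0.3256
E_loss = pi * 188769.0000 * 0.0373 * 0.3256
E_loss = 7201.6382


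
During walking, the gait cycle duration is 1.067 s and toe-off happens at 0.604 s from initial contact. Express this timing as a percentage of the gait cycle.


pct = (event_time / cycle_time) * 100
pct = (0.604 / 1.067) * 100
ratio = 0.5661
pct = 56.6073


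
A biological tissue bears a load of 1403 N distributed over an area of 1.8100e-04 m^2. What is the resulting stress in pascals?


stress = F / A
stress = 1403 / 1.8100e-04
stress = 7.7514e+06


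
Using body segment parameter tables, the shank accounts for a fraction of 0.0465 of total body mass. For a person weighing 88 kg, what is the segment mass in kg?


m_segment = body_mass * fraction
m_segment = 88 * 0.0465
m_segment = 4.0920


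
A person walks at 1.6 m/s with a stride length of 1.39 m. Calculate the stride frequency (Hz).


f = v / stride_length
f = 1.6 / 1.39
f = 1.1511


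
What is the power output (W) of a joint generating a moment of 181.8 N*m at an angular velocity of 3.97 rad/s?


P = M * omega
P = 181.8 * 3.97
P = 721.7460


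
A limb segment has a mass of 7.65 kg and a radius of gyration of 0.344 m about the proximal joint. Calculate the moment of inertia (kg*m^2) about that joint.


I = m * k^2
I = 7.65 * 0.344^2
k^2 = 0.1183
I = 0.9053


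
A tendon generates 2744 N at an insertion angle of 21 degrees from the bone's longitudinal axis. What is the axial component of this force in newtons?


F_eff = F_tendon * cos(theta)
theta = 21 deg = 0.3665 rad
cos(theta) = 0.9336
F_eff = 2744 * 0.9336
F_eff = 2561.7447


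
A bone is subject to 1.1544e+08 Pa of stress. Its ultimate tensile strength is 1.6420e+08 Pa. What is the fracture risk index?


FRI = applied / ultimate
FRI = 1.1544e+08 / 1.6420e+08
FRI = 0.7030


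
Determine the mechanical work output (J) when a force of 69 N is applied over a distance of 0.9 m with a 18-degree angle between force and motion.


W = F * d * cos(theta)
theta = 18 deg = 0.3142 rad
cos(theta) = 0.9511
W = 69 * 0.9 * 0.9511
W = 59.0606


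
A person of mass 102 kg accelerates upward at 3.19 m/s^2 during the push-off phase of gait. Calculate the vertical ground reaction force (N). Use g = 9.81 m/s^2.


GRF = m * (g + a)
GRF = 102 * (9.81 + 3.19)
GRF = 102 * 13.0000
GRF = 1326.0000


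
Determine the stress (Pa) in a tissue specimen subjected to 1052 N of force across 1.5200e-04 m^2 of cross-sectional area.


stress = F / A
stress = 1052 / 1.5200e-04
stress = 6.9211e+06


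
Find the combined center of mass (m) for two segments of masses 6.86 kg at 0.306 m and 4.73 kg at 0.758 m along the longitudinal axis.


COM = (m1*x1 + m2*x2) / (m1 + m2)
COM = (6.86*0.306 + 4.73*0.758) / (6.86 + 4.73)
Numerator = 5.6845
Denominator = 11.5900
COM = 0.4905


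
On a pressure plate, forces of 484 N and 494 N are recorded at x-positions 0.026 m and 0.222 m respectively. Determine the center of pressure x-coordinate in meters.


COP_x = (F1*x1 + F2*x2) / (F1 + F2)
COP_x = (484*0.026 + 494*0.222) / (484 + 494)
Numerator = 122.2520
Denominator = 978
COP_x = 0.1250


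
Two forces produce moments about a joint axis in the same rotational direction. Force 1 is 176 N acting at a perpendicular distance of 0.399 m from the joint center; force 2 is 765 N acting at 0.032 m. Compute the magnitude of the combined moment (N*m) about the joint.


M = F1 * d1 + F2 * d2
M = 176 * 0.399 + 765 * 0.032
M = 70.2240 + 24.4800
M = 94.7040


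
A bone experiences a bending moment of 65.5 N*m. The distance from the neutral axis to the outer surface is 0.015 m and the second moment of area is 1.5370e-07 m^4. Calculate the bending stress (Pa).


sigma = M * c / I
sigma = 65.5 * 0.015 / 1.5370e-07
M * c = 0.9825
sigma = 6.3923e+06


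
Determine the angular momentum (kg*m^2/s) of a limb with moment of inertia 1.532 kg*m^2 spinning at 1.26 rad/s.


L = I * omega
L = 1.532 * 1.26
L = 1.9303


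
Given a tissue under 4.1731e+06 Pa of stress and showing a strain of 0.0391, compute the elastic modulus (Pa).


E = stress / strain
E = 4.1731e+06 / 0.0391
E = 1.0673e+08


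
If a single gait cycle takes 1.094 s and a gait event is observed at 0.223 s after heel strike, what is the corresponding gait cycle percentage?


pct = (event_time / cycle_time) * 100
pct = (0.223 / 1.094) * 100
ratio = 0.2038
pct = 20.3839


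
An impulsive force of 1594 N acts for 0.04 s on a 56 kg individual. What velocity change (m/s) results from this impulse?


J = F * dt = 1594 * 0.04 = 63.7600 N*s
delta_v = J / m
delta_v = 63.7600 / 56
delta_v = 1.1386


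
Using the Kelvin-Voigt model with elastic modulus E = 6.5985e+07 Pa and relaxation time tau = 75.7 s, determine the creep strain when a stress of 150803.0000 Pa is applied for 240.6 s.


epsilon(t) = (sigma/E) * (1 - exp(-t/tau))
sigma/E = 150803.0000 / 6.5985e+07 = 0.0023
exp(-t/tau) = exp(-240.6 / 75.7) = 0.0417
epsilon = 0.0023 * (1 - 0.0417)
epsilon = 0.0022
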